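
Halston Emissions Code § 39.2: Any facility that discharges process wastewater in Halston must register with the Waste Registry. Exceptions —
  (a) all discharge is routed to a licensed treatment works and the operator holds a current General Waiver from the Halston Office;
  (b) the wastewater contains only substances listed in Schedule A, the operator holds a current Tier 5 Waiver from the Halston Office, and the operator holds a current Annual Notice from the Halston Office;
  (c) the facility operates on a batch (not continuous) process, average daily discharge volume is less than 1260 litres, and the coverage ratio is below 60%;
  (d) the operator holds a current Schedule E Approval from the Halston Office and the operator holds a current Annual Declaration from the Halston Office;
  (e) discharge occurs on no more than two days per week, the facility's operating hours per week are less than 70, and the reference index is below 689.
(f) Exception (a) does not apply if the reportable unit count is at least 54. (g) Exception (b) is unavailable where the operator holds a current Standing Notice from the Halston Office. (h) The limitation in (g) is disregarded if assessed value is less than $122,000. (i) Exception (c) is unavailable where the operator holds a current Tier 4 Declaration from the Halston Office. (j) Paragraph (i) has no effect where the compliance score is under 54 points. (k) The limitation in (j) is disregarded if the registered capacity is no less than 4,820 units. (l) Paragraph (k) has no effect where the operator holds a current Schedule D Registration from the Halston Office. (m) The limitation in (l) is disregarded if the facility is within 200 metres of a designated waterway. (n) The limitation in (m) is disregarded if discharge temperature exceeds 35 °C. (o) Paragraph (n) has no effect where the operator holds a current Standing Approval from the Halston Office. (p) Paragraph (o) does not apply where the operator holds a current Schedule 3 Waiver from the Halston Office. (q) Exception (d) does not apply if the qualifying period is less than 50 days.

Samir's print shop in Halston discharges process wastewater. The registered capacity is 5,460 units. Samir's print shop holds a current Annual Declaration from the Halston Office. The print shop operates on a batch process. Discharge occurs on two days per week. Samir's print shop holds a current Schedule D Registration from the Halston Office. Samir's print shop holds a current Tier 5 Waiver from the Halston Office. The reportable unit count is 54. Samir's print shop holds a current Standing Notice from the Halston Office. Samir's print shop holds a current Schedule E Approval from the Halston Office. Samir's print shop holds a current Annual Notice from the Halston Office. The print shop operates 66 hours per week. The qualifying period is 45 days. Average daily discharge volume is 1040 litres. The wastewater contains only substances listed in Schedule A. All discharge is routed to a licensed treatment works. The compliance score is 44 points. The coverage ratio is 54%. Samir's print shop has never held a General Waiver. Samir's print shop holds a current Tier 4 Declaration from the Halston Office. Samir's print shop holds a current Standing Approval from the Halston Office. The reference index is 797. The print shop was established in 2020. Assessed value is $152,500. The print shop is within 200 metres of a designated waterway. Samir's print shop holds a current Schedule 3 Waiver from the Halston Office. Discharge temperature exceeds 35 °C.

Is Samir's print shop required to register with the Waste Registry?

No — exception (c) applies; Samir's print shop is not required to register with the Waste Registry.

Exception (a) does not apply: there is no General Waiver in force.
Exception (b)'s conditions are all satisfied: the wastewater is Schedule-A-only; a current Tier 5 Waiver is held; a current Annual Notice is held. But: (g) is engaged — a current Standing Notice is held. (h) is not triggered (assessed value is $152,500, not less than $122,000), so (g) stands. Exception (b) does not apply.
All of (c)'s requirements are met (the facility operates on a batch process; average daily discharge volume is 1040 litres, less than the 1260 litres limit; the coverage ratio is 54%, below the 60% limit). Applying paragraphs (i)–(p): (i) operates (a current Tier 4 Declaration is held), but is displaced by (j): (j) operates against (i): the compliance score is 44 points, under the 54 points limit. (k) would limit (j) — the registered capacity is 5,460 units, meeting the 4,820 units threshold — but (l) sets (k) aside: (l) operates against (k): a current Schedule D Registration is held. (m) would limit (l) — the print shop is within 200 m of a designated waterway — but (n) sets (m) aside: (n) operates against (m): discharge temperature exceeds 35 °C. (o) would limit (n) — a current Standing Approval is held — but (p) sets (o) aside: (p) operates — a current Schedule 3 Waiver is held. So (c) applies.
Exception (d): a current Schedule E Approval is held; a current Annual Declaration is held — every condition holds. But: (q) is engaged — the qualifying period is 45 days, less than the 50 days limit. Exception (d) does not apply.
Exception (e) requires that the reference index is below 689; but the reference index is 797, not below 689, so (e) is unavailable.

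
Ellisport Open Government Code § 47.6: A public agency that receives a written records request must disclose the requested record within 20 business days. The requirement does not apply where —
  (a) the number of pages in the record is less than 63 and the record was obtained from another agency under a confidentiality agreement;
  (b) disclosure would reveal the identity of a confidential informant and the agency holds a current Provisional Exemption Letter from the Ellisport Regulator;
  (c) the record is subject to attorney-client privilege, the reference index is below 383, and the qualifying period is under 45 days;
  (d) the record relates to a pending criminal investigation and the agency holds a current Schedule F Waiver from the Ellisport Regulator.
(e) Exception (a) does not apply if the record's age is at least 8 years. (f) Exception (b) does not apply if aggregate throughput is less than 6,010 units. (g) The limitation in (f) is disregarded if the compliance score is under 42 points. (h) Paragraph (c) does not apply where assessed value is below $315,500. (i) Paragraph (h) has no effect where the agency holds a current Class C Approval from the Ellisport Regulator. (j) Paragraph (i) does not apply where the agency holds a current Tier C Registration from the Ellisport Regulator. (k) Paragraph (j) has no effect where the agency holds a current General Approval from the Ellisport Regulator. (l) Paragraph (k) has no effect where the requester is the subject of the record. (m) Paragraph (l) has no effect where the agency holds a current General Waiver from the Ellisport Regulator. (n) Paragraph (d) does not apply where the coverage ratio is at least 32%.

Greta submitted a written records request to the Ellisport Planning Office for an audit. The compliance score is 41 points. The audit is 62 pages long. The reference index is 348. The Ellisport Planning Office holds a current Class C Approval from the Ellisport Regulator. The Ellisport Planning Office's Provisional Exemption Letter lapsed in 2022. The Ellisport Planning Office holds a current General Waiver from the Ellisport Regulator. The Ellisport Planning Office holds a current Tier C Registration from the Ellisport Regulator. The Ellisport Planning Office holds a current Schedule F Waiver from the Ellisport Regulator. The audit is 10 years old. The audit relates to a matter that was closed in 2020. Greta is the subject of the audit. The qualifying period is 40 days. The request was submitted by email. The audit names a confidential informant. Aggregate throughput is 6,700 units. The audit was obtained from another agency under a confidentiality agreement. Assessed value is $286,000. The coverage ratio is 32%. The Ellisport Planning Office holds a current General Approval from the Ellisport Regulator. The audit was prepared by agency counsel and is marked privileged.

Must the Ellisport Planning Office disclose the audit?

Exception (a) is satisfied on its face — the number of pages in the record is 62, less than the 63 limit; the audit was obtained under a confidentiality agreement. However, paragraph (e) must be considered: (e) operates — the record's age is 10 years, meeting the 8 years threshold. Exception (a) does not apply.
Exception (b) fails — the Provisional Exemption Letter is not current.
Exception (c) is satisfied on its face — the audit is privileged; the reference index is 348, below the 383 limit; the qualifying period is 40 days, under the 45 days limit. Considering the limiting provisions: (h) would limit (c) — assessed value is $286,000, below the $315,500 limit — but (i) sets (h) aside: (i) operates — a current Class C Approval is held. (j) would limit (i) — a current Tier C Registration is held — but (k) sets (j) aside: (k) operates against (j): a current General Approval is held. (l) applies (Greta is the subject of the audit), but is displaced by (m): (m) operates against (l): a current General Waiver is held. Exception (c) stands.
Exception (d) does not apply: the audit relates to a closed matter.

No — exception (c) applies; the Ellisport Planning Office is not required to disclose the audit.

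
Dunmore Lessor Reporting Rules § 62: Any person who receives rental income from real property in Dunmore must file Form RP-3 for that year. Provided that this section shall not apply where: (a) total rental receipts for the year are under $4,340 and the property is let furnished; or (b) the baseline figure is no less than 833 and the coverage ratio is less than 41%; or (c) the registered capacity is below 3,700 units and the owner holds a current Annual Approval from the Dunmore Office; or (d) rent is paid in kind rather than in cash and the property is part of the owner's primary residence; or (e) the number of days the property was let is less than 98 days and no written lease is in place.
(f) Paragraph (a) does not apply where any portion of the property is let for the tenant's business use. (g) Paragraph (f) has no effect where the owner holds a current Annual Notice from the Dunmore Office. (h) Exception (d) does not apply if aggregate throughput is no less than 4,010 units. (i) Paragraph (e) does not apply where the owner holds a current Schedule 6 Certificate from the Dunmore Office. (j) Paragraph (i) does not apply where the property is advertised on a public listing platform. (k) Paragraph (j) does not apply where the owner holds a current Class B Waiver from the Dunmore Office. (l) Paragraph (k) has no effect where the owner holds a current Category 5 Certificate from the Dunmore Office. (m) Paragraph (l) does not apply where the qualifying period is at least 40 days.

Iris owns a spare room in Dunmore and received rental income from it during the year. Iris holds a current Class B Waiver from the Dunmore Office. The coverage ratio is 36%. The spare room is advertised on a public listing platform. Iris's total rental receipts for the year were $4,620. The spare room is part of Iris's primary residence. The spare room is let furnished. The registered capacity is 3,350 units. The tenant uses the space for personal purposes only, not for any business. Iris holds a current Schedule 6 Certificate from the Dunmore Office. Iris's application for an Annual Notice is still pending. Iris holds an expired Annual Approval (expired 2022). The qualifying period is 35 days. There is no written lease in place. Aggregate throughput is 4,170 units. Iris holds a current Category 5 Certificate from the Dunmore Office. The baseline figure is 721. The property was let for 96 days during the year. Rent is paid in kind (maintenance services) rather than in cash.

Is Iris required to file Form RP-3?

Exception (a) fails — total rental receipts for the year are $4,620, not under $4,340.
Exception (b) does not apply: the baseline figure is 721, short of 833.
Exception (c) requires that the owner holds a current Annual Approval from the Dunmore Office; but there is no Annual Approval in force, so (c) is unavailable.
Exception (d): rent is paid in kind; the spare room is part of the primary residence — every condition holds. But applying paragraph (h): (h) operates against (d): aggregate throughput is 4,170 units, meeting the 4,010 units threshold. So (d) is unavailable.
Exception (e)'s conditions are all satisfied: the number of days the property was let is 96 days, less than the 98 days limit; there is no written lease. Applying paragraphs (i)–(m): (i) would limit (e) — a current Schedule 6 Certificate is held — but (j) sets (i) aside: (j) operates against (i): the property is publicly advertised. (k) would limit (j) — a current Class B Waiver is held — but (l) sets (k) aside: (l) is engaged — a current Category 5 Certificate is held. (m), which would lift (l), is not triggered — the qualifying period is 35 days, short of 40 days. Exception (e) stands.

No — exception (e) applies; Iris is not required to file Form RP-3.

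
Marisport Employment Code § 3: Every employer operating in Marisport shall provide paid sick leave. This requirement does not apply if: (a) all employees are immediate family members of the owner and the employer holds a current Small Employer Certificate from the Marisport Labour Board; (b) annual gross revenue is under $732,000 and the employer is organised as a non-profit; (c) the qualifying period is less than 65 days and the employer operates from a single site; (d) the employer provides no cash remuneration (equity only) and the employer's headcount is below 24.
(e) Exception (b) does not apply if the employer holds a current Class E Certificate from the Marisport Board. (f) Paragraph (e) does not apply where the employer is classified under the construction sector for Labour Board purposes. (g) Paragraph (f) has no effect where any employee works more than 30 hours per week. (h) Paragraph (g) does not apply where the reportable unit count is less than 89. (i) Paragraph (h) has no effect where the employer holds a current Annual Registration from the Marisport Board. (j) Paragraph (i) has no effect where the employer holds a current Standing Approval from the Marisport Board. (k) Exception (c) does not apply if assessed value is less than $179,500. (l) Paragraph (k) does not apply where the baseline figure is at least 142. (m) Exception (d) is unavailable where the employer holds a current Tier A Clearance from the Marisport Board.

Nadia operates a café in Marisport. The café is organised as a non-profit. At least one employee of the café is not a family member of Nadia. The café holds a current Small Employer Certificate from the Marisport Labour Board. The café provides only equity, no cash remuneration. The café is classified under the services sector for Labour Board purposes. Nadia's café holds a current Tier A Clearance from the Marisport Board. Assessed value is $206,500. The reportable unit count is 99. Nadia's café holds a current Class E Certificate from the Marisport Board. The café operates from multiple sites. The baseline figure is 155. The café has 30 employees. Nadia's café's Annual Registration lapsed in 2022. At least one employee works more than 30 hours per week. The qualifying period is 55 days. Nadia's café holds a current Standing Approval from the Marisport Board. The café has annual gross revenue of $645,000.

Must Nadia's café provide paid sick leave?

Yes — Nadia's café must provide paid sick leave.

Exception (a) fails — at least one employee is not a family member.
Exception (b): annual gross revenue is $645,000, under the $732,000 limit; the employer is a non-profit — every condition holds. But: (e) operates against (b): a current Class E Certificate is held. (f), which would lift (e), is not triggered — the café is classified under the services sector. Exception (b) does not apply.
Exception (c) fails — the employer operates from multiple sites.
Exception (d) fails — the employer's headcount is 30, not below 24.
No exception applies. The general rule governs.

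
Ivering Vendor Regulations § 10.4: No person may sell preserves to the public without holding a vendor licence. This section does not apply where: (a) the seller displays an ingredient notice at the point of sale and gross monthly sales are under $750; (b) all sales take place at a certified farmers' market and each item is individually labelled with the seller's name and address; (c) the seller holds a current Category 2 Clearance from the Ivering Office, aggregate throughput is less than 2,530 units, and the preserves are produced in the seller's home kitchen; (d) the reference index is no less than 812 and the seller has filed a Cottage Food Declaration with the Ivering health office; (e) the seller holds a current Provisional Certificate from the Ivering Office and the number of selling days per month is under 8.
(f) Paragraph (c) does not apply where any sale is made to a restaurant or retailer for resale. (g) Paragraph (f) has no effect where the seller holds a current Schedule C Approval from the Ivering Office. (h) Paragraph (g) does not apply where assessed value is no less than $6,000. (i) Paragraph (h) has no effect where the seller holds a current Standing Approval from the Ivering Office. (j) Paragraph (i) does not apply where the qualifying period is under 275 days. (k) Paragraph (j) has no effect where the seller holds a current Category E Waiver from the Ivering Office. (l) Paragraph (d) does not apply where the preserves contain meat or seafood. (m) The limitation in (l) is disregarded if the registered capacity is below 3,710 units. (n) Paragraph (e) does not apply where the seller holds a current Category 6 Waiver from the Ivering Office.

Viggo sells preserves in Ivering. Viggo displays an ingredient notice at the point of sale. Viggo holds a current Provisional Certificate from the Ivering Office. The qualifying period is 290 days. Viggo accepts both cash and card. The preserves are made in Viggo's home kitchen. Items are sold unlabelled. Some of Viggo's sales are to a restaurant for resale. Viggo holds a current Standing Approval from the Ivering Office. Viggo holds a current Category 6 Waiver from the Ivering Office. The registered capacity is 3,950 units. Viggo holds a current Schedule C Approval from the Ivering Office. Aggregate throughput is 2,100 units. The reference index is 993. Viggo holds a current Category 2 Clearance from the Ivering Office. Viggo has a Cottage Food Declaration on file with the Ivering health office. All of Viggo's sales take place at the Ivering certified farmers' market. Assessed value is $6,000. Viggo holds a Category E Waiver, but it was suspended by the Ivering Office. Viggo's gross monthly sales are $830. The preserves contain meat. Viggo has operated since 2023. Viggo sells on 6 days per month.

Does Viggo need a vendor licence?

Exception (a) requires that gross monthly sales are under $750; but gross monthly sales are $830, not under $750, so (a) is unavailable.
Exception (b) fails — items are sold unlabelled.
Exception (c): a current Category 2 Clearance is held; aggregate throughput is 2,100 units, less than the 2,530 units limit; the preserves are home-kitchen produced — every condition holds. Considering the limiting provisions: (f) would limit (c) — some sales are to a restaurant for resale — but (g) sets (f) aside: (g) operates — a current Schedule C Approval is held. (h) is triggered (assessed value is $6,000, meeting the $6,000 threshold), but is overridden by (i): (i) operates against (h): a current Standing Approval is held. (j) is inapplicable (the qualifying period is 290 days, not under 275 days), so (i) stands. So (c) applies.
Exception (d): the reference index is 993, meeting the 812 threshold; a Cottage Food Declaration is on file — every condition holds. However, paragraphs (l)–(m) must be considered: (l) operates against (d): the preserves contain meat. (m) is not triggered (the registered capacity is 3,950 units, not below 3,710 units), so (l) stands. So (d) is unavailable.
Exception (e)'s conditions are all satisfied: a current Provisional Certificate is held; the number of selling days per month is 6, under the 8 limit. But applying paragraph (n): (n) operates against (e): a current Category 6 Waiver is held. So (e) is unavailable.

No — exception (c) applies; Viggo is not required to hold a vendor licence.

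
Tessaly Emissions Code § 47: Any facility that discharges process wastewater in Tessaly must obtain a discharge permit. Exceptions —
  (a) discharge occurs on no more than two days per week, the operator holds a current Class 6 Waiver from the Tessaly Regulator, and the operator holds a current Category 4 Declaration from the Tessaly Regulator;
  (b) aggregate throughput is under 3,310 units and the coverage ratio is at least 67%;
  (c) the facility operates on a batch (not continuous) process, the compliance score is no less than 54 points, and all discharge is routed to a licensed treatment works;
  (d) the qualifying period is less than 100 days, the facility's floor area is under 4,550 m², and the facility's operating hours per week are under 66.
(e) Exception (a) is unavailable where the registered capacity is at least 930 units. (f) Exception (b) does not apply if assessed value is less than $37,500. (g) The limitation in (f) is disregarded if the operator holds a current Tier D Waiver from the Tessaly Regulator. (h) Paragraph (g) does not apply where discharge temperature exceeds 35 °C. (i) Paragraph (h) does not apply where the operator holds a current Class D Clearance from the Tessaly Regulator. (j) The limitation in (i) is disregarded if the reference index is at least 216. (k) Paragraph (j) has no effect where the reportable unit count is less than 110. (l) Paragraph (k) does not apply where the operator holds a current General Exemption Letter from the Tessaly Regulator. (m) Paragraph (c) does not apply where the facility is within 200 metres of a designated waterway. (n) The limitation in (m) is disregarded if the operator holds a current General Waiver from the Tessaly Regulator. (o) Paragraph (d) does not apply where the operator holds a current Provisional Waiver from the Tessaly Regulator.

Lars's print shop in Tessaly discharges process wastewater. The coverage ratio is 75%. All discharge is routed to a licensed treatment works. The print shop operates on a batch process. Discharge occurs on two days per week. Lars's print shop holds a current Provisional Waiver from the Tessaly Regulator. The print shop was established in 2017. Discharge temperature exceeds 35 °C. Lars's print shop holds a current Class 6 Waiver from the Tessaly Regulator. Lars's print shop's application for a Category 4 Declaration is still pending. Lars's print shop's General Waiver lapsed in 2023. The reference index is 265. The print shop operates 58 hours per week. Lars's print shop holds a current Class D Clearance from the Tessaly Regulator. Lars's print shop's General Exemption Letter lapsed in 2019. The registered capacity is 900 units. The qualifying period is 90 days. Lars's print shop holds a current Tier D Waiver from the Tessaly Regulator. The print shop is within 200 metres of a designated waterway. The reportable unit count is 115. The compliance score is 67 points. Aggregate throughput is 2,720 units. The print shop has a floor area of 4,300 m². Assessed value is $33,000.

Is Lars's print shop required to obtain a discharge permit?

Exception (a) requires that the operator holds a current Category 4 Declaration from the Tessaly Regulator; but no current Category 4 Declaration is held, so (a) is unavailable.
Exception (b): aggregate throughput is 2,720 units, under the 3,310 units limit; the coverage ratio is 75%, meeting the 67% threshold — every condition holds. Turning to paragraphs (f)–(l): (f) applies — assessed value is $33,000, less than the $37,500 limit. (g) is engaged (a current Tier D Waiver is held), but is overridden by (h): (h) operates against (g): discharge temperature exceeds 35 °C. (i) would limit (h) — a current Class D Clearance is held — but (j) sets (i) aside: (j) operates against (i): the reference index is 265, meeting the 216 threshold. (k), which would lift (j), is inapplicable — the reportable unit count is 115, not less than 110. So (b) is unavailable.
Exception (c)'s conditions are all satisfied: the facility operates on a batch process; the compliance score is 67 points, meeting the 54 points threshold; discharge is routed to a licensed treatment works. However, paragraphs (m)–(n) must be considered: (m) operates against (c): the print shop is within 200 m of a designated waterway. (n), which would lift (m), is not engaged — the General Waiver is not current. Exception (c) does not apply.
Exception (d): the qualifying period is 90 days, less than the 100 days limit; the facility's floor area is 4,300 m², under the 4,550 m² limit; the facility's operating hours per week are 58, under the 66 limit — every condition holds. However, paragraph (o) must be considered: (o) applies — a current Provisional Waiver is held. (d) is therefore removed.
No exception is made out. Lars's print shop falls within the general rule.

Yes — Lars's print shop must obtain a discharge permit.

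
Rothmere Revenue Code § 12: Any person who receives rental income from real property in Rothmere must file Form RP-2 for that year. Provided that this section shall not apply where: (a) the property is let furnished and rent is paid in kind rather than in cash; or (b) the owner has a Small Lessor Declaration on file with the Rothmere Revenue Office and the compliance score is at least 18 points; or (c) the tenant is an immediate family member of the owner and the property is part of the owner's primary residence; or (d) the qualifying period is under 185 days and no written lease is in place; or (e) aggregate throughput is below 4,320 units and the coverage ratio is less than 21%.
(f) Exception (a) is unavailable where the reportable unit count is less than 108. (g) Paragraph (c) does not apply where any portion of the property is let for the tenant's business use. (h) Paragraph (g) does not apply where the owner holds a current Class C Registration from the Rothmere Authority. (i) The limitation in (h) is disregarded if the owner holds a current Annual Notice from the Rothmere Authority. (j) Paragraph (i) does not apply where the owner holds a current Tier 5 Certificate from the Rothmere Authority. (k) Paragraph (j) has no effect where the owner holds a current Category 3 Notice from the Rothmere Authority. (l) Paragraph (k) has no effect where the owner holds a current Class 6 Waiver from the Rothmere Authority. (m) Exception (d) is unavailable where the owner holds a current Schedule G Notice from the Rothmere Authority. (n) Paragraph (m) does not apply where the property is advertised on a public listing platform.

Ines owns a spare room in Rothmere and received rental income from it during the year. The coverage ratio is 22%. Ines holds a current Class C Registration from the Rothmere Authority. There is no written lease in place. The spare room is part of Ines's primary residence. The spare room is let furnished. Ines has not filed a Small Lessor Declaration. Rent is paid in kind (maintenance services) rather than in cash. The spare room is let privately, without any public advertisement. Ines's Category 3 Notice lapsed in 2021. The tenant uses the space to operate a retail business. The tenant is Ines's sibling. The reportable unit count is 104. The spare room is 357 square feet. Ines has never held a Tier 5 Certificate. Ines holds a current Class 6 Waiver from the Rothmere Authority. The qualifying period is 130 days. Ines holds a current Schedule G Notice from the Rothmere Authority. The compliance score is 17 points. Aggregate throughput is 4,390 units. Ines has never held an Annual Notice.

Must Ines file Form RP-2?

Exception (a)'s conditions are all satisfied: the property is let furnished; rent is paid in kind. However, paragraph (f) must be considered: (f) is engaged — the reportable unit count is 104, less than the 108 limit. (a) is therefore removed.
Exception (b) does not apply: no Small Lessor Declaration is on file.
Exception (c): the tenant is an immediate family member; the spare room is part of the primary residence — every condition holds. Applying paragraphs (g)–(l): (g) is triggered (the space is let for business use), but is overridden by (h): (h) is triggered — a current Class C Registration is held. (i) does not operate here (there is no Annual Notice in force), so (h) stands. So (c) applies.
Exception (d) is satisfied on its face — the qualifying period is 130 days, under the 185 days limit; there is no written lease. Turning to paragraphs (m)–(n): (m) operates — a current Schedule G Notice is held. (n), which would lift (m), is not triggered — the property is let privately without advertisement. (d) is therefore removed.
Exception (e) fails — aggregate throughput is 4,390 units, not below 4,320 units.

No — exception (c) applies; Ines is not required to file Form RP-2.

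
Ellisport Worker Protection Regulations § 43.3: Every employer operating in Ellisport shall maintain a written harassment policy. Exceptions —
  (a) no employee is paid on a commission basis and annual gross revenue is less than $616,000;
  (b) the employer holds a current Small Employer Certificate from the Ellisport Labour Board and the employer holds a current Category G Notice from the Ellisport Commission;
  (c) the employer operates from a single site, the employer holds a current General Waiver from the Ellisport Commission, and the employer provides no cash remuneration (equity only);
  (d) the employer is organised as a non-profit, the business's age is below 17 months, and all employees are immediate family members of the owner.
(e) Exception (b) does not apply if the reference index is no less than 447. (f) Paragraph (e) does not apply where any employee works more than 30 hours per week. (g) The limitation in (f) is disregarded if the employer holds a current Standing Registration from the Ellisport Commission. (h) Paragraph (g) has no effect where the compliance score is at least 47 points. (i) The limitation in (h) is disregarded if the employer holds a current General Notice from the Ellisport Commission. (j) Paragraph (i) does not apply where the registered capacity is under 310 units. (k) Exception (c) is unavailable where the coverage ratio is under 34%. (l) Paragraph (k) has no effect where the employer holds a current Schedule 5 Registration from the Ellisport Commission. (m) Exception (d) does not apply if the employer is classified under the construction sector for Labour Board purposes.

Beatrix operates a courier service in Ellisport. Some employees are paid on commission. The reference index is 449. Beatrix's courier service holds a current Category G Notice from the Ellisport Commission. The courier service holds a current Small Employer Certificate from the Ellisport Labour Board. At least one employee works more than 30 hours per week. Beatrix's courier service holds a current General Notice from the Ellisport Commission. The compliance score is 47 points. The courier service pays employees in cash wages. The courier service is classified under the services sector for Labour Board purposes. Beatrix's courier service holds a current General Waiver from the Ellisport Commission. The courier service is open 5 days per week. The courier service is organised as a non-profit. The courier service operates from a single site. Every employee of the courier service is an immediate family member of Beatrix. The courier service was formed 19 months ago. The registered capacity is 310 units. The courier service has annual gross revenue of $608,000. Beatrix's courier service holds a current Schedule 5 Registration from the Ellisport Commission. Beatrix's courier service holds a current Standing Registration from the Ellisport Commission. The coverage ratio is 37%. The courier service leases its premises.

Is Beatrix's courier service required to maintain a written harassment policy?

Yes — Beatrix's courier service must maintain a written harassment policy.

Exception (a) does not apply: some employees are paid on commission.
Exception (b) is satisfied on its face — a current Small Employer Certificate is held; a current Category G Notice is held. However, paragraphs (e)–(j) must be considered: (e) operates — the reference index is 449, meeting the 447 threshold. (f) is triggered (at least one employee exceeds 30 hours/week), but is set aside by (g): (g) operates against (f): a current Standing Registration is held. (h) would limit (g) — the compliance score is 47 points, meeting the 47 points threshold — but (i) sets (h) aside: (i) operates — a current General Notice is held. (j), which would lift (i), is inapplicable — the registered capacity is 310 units, not under 310 units. So (b) is unavailable.
Exception (c) does not apply: employees are paid cash wages.
Exception (d) fails — the business's age is 19 months, not below 17 months.
None of the exceptions is available; § 43.3 applies in full.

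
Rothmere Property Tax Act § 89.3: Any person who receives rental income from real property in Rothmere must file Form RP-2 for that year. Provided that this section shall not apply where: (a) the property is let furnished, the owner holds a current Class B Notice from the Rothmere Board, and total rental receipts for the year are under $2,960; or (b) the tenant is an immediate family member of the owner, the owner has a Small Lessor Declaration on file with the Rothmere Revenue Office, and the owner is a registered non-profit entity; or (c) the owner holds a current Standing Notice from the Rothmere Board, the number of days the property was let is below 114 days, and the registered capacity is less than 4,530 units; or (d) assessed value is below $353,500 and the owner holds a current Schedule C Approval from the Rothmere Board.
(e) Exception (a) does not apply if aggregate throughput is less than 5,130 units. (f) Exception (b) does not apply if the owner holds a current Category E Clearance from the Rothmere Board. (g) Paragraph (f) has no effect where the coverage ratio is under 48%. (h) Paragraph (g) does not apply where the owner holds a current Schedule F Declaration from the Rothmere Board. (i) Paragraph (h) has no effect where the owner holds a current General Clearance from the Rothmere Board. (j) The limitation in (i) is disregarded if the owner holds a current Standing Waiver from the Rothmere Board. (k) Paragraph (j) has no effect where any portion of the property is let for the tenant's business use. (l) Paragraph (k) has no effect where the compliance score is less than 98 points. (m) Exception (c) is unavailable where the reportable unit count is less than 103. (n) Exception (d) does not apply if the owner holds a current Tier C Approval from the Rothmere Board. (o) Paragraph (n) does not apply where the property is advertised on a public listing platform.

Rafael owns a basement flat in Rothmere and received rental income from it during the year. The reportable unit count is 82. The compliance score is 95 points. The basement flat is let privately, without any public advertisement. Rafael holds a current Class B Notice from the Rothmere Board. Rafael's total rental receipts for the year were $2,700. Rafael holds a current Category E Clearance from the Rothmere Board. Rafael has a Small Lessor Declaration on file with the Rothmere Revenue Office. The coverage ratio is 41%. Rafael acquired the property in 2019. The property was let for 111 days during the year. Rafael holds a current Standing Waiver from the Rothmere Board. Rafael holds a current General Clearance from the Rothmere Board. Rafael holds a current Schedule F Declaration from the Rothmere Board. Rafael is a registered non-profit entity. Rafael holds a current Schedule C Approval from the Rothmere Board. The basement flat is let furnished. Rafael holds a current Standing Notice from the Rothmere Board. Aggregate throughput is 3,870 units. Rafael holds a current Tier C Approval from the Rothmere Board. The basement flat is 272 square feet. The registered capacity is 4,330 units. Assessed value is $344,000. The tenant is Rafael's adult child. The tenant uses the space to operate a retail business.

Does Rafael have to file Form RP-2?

Yes — Rafael must file Form RP-2.

Exception (a): the property is let furnished; a current Class B Notice is held; total rental receipts for the year are $2,700, under the $2,960 limit — every condition holds. Turning to paragraph (e): (e) operates — aggregate throughput is 3,870 units, less than the 5,130 units limit. (a) is therefore removed.
All of (b)'s requirements are met (the tenant is an immediate family member; a Small Lessor Declaration is on file; Rafael is a registered non-profit). Turning to paragraphs (f)–(l): (f) applies — a current Category E Clearance is held. (g) is triggered (the coverage ratio is 41%, under the 48% limit), but is overridden by (h): (h) operates against (g): a current Schedule F Declaration is held. (i) is engaged (a current General Clearance is held), but is itself disapplied by (j): (j) operates — a current Standing Waiver is held. (k) operates (the space is let for business use), but yields to (l): (l) operates against (k): the compliance score is 95 points, less than the 98 points limit. Exception (b) does not apply.
Exception (c)'s conditions are all satisfied: a current Standing Notice is held; the number of days the property was let is 111 days, below the 114 days limit; the registered capacity is 4,330 units, less than the 4,530 units limit. However, paragraph (m) must be considered: (m) operates — the reportable unit count is 82, less than the 103 limit. Exception (c) does not apply.
Exception (d): assessed value is $344,000, below the $353,500 limit; a current Schedule C Approval is held — every condition holds. But applying paragraphs (n)–(o): (n) operates — a current Tier C Approval is held. (o), which would lift (n), is not engaged — the property is let privately without advertisement. Exception (d) does not apply.
No exception applies. The general rule governs.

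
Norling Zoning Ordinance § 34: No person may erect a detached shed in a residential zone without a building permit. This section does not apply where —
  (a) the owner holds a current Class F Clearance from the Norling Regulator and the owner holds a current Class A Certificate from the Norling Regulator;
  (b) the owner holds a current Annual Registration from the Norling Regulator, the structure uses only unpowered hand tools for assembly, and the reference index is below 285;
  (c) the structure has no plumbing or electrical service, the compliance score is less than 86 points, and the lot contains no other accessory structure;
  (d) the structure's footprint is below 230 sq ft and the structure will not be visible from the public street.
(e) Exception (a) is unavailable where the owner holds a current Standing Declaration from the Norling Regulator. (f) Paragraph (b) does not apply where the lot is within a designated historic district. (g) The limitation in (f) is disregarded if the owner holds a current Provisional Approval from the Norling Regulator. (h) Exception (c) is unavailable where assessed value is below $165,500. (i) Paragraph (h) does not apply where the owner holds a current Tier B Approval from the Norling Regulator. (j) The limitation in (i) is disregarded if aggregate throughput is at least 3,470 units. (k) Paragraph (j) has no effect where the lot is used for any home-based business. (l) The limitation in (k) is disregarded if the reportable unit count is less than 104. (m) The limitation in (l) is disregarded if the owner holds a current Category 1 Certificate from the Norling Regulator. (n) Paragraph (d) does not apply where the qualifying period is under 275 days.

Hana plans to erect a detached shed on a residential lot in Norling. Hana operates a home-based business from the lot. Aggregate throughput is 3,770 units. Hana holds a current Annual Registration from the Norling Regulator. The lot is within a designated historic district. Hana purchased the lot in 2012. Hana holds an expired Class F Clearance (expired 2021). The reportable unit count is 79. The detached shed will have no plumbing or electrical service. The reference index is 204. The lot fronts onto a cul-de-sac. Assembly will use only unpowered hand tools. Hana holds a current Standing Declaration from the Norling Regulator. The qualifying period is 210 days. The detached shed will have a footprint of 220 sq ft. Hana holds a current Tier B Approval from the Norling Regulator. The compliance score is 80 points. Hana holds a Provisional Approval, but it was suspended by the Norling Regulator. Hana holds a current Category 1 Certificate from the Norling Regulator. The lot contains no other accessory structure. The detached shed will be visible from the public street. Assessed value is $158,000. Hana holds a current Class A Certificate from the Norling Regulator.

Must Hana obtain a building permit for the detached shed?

No — exception (c) applies; Hana does not need a building permit.

Exception (a) fails — there is no Class F Clearance in force.
All of (b)'s requirements are met (a current Annual Registration is held; assembly uses only hand tools; the reference index is 204, below the 285 limit). But applying paragraphs (f)–(g): (f) operates — the lot is in a historic district. (g) is not triggered (the Provisional Approval is not current), so (f) stands. Exception (b) does not apply.
Exception (c): there is no plumbing or electrical service; the compliance score is 80 points, less than the 86 points limit; the lot has no other accessory structure — every condition holds. As to paragraphs (h)–(m): (h) is triggered (assessed value is $158,000, below the $165,500 limit), but is overridden by (i): (i) applies — a current Tier B Approval is held. (j) is triggered (aggregate throughput is 3,770 units, meeting the 3,470 units threshold), but is displaced by (k): (k) operates against (j): a home-based business operates on the lot. (l) would limit (k) — the reportable unit count is 79, less than the 104 limit — but (m) sets (l) aside: (m) applies — a current Category 1 Certificate is held. Exception (c) stands.
Exception (d) requires that the structure will not be visible from the public street; but the structure will be visible from the street, so (d) is unavailable.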